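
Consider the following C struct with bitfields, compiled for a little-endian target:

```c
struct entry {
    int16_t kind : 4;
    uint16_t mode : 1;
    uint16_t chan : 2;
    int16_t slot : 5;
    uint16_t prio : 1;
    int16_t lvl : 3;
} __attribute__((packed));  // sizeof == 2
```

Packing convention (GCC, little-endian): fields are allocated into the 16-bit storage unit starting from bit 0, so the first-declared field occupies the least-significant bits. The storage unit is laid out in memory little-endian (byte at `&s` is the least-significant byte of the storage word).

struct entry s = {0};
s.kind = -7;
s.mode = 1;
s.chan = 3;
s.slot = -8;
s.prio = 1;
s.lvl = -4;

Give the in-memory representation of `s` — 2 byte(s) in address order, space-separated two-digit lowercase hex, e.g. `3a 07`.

79 9c

kind (4b) val=-7 bits=0x9 at bit 0: 0x0009
mode (1b) val=1 bits=0x1 at bit 4: 0x0019
chan (2b) val=3 bits=0x3 at bit 5: 0x0079
slot (5b) val=-8 bits=0x18 at bit 7: 0x0c79
prio (1b) val=1 bits=0x1 at bit 12: 0x1c79
lvl (3b) val=-4 bits=0x4 at bit 13: 0x9c79
word = 0x9c79 → little-endian bytes:
  [0]=0x79  [1]=0x9c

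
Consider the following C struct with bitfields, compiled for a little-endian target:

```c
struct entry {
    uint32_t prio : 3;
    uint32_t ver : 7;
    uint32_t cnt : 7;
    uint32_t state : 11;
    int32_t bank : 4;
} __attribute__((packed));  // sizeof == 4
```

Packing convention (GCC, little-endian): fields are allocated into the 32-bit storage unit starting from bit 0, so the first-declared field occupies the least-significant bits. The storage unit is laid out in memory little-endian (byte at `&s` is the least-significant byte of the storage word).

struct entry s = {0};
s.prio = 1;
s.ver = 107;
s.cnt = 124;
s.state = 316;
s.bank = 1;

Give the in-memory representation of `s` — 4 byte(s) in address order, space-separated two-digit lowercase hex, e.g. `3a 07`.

59 f3 79 12

prio (3b) val=1 bits=0x1 at bit 0: 0x00000001
ver (7b) val=107 bits=0x6b at bit 3: 0x00000359
cnt (7b) val=124 bits=0x7c at bit 10: 0x0001f359
state (11b) val=316 bits=0x13c at bit 17: 0x0279f359
bank (4b) val=1 bits=0x1 at bit 28: 0x1279f359
word = 0x1279f359 → little-endian bytes:
  [0]=0x59  [1]=0xf3  [2]=0x79  [3]=0x12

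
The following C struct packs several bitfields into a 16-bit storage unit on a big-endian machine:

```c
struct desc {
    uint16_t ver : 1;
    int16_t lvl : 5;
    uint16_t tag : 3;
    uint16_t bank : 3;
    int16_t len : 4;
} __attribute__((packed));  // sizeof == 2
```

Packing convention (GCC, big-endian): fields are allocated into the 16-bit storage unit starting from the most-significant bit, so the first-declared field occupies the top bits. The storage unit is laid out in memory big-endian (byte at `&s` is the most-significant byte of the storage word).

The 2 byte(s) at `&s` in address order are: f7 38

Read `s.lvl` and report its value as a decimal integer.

-3

[0]=0xf7 [1]=0x38 (big-endian) → word 0xf738
ver [15+:1] = (word>>15) & 0x1 = 1
lvl [10+:5] = (word>>10) & 0x1f = 29  ←
tag [7+:3] = (word>>7) & 0x7 = 6
bank [4+:3] = (word>>4) & 0x7 = 3
len [0+:4] = (word>>0) & 0xf = 8
lvl signed 5b, MSB=1: 29 - 32 = -3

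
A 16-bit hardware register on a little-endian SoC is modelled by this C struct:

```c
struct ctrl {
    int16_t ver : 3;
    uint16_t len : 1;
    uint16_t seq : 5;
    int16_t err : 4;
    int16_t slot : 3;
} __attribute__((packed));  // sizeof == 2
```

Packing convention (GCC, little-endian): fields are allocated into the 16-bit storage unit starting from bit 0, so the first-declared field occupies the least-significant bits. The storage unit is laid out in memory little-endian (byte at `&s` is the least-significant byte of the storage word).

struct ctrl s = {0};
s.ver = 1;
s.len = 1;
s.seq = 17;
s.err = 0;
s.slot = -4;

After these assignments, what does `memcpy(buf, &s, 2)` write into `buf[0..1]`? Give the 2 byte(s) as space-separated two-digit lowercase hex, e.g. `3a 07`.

19 81

[0+:3] ver=1 & 0x7 = 0x1; word=0x0001
[3+:1] len=1 & 0x1 = 0x1; word=0x0009
[4+:5] seq=17 & 0x1f = 0x11; word=0x0119
[9+:4] err=0 & 0xf = 0x0; word=0x0119
[13+:3] slot=-4 & 0x7 = 0x4; word=0x8119
word = 0x8119 → little-endian bytes:
  [0]=0x19  [1]=0x81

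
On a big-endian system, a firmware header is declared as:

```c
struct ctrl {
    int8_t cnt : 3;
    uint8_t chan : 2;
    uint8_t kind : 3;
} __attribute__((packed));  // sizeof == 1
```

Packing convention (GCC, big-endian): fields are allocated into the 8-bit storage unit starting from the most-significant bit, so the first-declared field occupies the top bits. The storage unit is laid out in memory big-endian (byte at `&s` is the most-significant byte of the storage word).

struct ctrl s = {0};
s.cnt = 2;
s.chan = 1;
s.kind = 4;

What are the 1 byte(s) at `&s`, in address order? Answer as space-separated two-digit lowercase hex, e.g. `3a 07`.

[5+:3] cnt=2 & 0x7 = 0x2; word=0x40
[3+:2] chan=1 & 0x3 = 0x1; word=0x48
[0+:3] kind=4 & 0x7 = 0x4; word=0x4c
word = 0x4c → big-endian bytes:
  [0]=0x4c

4c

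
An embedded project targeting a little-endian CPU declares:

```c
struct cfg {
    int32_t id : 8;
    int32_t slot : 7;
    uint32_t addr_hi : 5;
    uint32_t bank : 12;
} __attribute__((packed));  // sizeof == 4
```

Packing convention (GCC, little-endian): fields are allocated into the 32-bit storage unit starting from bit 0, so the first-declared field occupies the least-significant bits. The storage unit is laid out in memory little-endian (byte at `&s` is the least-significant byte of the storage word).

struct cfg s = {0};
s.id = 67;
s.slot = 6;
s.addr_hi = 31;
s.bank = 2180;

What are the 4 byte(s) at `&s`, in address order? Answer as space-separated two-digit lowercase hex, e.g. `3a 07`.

43 86 4f 88

id:8 = 67 → 0x43 << 0 → word 0x00000043
slot:7 = 6 → 0x6 << 8 → word 0x00000643
addr_hi:5 = 31 → 0x1f << 15 → word 0x000f8643
bank:12 = 2180 → 0x884 << 20 → word 0x884f8643
word = 0x884f8643 → little-endian bytes:
  [0]=0x43  [1]=0x86  [2]=0x4f  [3]=0x88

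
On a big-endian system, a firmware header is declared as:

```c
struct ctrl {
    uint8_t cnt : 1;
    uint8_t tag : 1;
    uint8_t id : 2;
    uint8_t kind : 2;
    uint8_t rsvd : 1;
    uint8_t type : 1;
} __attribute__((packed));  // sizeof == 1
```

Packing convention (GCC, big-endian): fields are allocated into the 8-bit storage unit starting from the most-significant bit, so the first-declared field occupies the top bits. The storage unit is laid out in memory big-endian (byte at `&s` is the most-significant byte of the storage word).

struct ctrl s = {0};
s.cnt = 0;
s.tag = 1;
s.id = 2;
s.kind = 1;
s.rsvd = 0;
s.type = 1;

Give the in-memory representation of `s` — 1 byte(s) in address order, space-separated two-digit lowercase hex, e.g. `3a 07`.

65

[7+:1] cnt=0 & 0x1 = 0x0; word=0x00
[6+:1] tag=1 & 0x1 = 0x1; word=0x40
[4+:2] id=2 & 0x3 = 0x2; word=0x60
[2+:2] kind=1 & 0x3 = 0x1; word=0x64
[1+:1] rsvd=0 & 0x1 = 0x0; word=0x64
[0+:1] type=1 & 0x1 = 0x1; word=0x65
word = 0x65 → big-endian bytes:
  [0]=0x65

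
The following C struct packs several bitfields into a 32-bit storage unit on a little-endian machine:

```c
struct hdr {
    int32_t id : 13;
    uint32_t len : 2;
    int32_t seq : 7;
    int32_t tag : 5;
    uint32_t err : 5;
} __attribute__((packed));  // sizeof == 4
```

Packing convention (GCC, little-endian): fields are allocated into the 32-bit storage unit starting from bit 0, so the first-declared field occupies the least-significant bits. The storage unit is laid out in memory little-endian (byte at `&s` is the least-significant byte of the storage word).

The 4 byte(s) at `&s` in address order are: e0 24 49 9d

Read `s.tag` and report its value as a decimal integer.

[0]=0xe0 [1]=0x24 [2]=0x49 [3]=0x9d (little-endian) → word 0x9d4924e0
id:13 @ bit 0 → (0x9d4924e0>>0)&0x1fff = 0x4e0
len:2 @ bit 13 → (0x9d4924e0>>13)&0x3 = 0x1
seq:7 @ bit 15 → (0x9d4924e0>>15)&0x7f = 0x12
tag:5 @ bit 22 → (0x9d4924e0>>22)&0x1f = 0x15  ←
err:5 @ bit 27 → (0x9d4924e0>>27)&0x1f = 0x13
tag signed 5b, MSB=1: 21 - 32 = -11

-11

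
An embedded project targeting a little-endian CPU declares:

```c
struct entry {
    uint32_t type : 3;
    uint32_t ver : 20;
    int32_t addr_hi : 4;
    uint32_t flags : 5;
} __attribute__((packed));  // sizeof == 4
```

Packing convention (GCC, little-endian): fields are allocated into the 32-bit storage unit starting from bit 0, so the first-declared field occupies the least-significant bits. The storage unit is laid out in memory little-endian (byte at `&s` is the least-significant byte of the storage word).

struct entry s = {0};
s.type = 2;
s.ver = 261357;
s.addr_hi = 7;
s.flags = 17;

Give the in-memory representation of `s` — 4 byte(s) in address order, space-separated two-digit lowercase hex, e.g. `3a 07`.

type:3 = 2 → 0x2 << 0 → word 0x00000002
ver:20 = 261357 → 0x3fced << 3 → word 0x001fe76a
addr_hi:4 = 7 → 0x7 << 23 → word 0x039fe76a
flags:5 = 17 → 0x11 << 27 → word 0x8b9fe76a
word = 0x8b9fe76a → little-endian bytes:
  [0]=0x6a  [1]=0xe7  [2]=0x9f  [3]=0x8b

6a e7 9f 8b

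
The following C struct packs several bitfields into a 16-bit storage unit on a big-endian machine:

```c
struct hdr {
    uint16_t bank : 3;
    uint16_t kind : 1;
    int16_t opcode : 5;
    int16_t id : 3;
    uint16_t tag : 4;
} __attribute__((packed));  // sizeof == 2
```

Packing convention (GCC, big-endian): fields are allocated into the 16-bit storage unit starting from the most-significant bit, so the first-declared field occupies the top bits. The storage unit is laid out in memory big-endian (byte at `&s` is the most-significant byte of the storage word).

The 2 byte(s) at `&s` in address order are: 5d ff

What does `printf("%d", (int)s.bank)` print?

2

[0]=0x5d [1]=0xff (big-endian) → word 0x5dff
bank [13+:3] = (word>>13) & 0x7 = 2  ←
kind [12+:1] = (word>>12) & 0x1 = 1
opcode [7+:5] = (word>>7) & 0x1f = 27
id [4+:3] = (word>>4) & 0x7 = 7
tag [0+:4] = (word>>0) & 0xf = 15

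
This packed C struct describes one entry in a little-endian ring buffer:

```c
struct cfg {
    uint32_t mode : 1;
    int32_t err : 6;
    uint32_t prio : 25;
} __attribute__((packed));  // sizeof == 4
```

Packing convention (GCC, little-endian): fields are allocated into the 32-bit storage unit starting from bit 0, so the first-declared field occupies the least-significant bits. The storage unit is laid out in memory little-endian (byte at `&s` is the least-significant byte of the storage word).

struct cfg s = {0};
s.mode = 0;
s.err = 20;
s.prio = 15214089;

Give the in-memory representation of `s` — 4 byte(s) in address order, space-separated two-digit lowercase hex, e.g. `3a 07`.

a8 04 13 74

[0+:1] mode=0 & 0x1 = 0x0; word=0x00000000
[1+:6] err=20 & 0x3f = 0x14; word=0x00000028
[7+:25] prio=15214089 & 0x1ffffff = 0xe82609; word=0x741304a8
word = 0x741304a8 → little-endian bytes:
  [0]=0xa8  [1]=0x04  [2]=0x13  [3]=0x74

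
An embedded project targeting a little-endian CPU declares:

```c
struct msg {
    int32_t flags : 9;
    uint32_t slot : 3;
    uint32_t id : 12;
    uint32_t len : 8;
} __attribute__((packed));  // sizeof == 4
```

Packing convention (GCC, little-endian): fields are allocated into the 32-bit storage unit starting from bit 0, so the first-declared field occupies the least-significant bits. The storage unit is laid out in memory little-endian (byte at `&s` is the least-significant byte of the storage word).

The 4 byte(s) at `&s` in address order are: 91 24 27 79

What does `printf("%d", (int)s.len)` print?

121

[0]=0x91 [1]=0x24 [2]=0x27 [3]=0x79 (little-endian) → word 0x79272491
flags [0+:9] = (word>>0) & 0x1ff = 145
slot [9+:3] = (word>>9) & 0x7 = 2
id [12+:12] = (word>>12) & 0xfff = 626
len [24+:8] = (word>>24) & 0xff = 121  ←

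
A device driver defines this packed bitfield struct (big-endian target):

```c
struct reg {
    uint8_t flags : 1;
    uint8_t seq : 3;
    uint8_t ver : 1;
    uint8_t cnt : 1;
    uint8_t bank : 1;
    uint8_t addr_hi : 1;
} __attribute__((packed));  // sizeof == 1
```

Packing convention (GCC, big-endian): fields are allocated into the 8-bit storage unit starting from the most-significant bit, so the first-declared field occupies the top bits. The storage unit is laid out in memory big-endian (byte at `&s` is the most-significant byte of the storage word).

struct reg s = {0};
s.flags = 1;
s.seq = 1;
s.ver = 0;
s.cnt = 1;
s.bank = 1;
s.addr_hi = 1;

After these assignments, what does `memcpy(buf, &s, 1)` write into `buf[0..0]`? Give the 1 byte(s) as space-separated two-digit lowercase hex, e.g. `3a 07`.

flags (1b) val=1 bits=0x1 at bit 7: 0x80
seq (3b) val=1 bits=0x1 at bit 4: 0x90
ver (1b) val=0 bits=0x0 at bit 3: 0x90
cnt (1b) val=1 bits=0x1 at bit 2: 0x94
bank (1b) val=1 bits=0x1 at bit 1: 0x96
addr_hi (1b) val=1 bits=0x1 at bit 0: 0x97
word = 0x97 → big-endian bytes:
  [0]=0x97

97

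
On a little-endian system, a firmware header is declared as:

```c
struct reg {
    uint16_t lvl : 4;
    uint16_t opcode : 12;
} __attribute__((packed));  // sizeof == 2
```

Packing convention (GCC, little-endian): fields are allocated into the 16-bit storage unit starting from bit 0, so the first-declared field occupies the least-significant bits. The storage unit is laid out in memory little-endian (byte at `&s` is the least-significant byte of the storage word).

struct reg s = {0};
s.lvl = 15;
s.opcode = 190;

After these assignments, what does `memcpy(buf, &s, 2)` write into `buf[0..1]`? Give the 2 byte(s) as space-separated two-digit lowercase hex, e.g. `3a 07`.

[0+:4] lvl=15 & 0xf = 0xf; word=0x000f
[4+:12] opcode=190 & 0xfff = 0xbe; word=0x0bef
word = 0x0bef → little-endian bytes:
  [0]=0xef  [1]=0x0b

ef 0b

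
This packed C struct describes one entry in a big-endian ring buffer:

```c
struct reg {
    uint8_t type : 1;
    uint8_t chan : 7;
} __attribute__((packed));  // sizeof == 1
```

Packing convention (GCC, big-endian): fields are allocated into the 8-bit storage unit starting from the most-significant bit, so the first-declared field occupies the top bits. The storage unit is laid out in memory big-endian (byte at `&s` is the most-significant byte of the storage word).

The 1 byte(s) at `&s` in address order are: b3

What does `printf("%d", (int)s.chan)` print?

51

[0]=0xb3 (big-endian) → word 0xb3
type [7+:1] = (word>>7) & 0x1 = 1
chan [0+:7] = (word>>0) & 0x7f = 51  ←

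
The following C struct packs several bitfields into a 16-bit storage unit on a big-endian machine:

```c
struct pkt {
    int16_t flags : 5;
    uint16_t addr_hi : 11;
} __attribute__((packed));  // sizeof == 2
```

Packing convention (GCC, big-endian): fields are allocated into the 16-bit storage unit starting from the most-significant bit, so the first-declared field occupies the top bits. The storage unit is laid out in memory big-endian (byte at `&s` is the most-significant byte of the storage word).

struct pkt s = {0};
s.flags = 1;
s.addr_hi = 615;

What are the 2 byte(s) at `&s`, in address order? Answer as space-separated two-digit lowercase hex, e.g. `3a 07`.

0a 67

flags (5b) val=1 bits=0x1 at bit 11: 0x0800
addr_hi (11b) val=615 bits=0x267 at bit 0: 0x0a67
word = 0x0a67 → big-endian bytes:
  [0]=0x0a  [1]=0x67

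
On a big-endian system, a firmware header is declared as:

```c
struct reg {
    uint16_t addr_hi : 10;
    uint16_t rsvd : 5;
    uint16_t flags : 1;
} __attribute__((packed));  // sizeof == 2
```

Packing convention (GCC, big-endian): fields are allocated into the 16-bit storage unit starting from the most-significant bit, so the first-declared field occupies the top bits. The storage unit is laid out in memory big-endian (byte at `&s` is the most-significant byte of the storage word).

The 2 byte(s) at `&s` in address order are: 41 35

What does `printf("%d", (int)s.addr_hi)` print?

260

[0]=0x41 [1]=0x35 (big-endian) → word 0x4135
addr_hi [6+:10] = (word>>6) & 0x3ff = 260  ←
rsvd [1+:5] = (word>>1) & 0x1f = 26
flags [0+:1] = (word>>0) & 0x1 = 1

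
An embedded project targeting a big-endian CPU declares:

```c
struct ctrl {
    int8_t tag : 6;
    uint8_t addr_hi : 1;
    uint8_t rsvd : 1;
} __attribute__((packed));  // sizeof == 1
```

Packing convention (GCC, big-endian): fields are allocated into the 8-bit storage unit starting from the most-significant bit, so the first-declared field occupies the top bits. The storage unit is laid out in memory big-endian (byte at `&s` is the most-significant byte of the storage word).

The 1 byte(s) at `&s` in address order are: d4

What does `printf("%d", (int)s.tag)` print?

[0]=0xd4 (big-endian) → word 0xd4
tag:6 @ bit 2 → (0xd4>>2)&0x3f = 0x35  ←
addr_hi:1 @ bit 1 → (0xd4>>1)&0x1 = 0x0
rsvd:1 @ bit 0 → (0xd4>>0)&0x1 = 0x0
tag signed 6b, MSB=1: 53 - 64 = -11

-11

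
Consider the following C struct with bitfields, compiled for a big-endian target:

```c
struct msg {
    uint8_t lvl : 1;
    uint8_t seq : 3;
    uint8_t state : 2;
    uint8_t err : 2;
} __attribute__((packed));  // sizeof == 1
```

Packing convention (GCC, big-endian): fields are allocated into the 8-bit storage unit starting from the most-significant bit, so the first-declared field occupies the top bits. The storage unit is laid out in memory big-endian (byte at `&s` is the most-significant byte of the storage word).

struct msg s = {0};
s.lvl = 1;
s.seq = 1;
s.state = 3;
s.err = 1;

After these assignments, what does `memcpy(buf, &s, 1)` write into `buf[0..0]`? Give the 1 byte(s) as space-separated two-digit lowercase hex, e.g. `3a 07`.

lvl:1 = 1 → 0x1 << 7 → word 0x80
seq:3 = 1 → 0x1 << 4 → word 0x90
state:2 = 3 → 0x3 << 2 → word 0x9c
err:2 = 1 → 0x1 << 0 → word 0x9d
word = 0x9d → big-endian bytes:
  [0]=0x9d

9d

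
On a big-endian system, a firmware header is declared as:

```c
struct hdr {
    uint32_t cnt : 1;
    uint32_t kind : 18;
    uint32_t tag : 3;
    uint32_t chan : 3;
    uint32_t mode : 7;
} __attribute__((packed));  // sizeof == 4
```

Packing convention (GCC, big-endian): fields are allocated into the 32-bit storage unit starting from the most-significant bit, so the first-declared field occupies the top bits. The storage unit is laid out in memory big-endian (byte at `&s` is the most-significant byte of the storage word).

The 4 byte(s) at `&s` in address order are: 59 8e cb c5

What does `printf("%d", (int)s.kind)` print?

[0]=0x59 [1]=0x8e [2]=0xcb [3]=0xc5 (big-endian) → word 0x598ecbc5
cnt [31+:1] = (word>>31) & 0x1 = 0
kind [13+:18] = (word>>13) & 0x3ffff = 183414  ←
tag [10+:3] = (word>>10) & 0x7 = 2
chan [7+:3] = (word>>7) & 0x7 = 7
mode [0+:7] = (word>>0) & 0x7f = 69

183414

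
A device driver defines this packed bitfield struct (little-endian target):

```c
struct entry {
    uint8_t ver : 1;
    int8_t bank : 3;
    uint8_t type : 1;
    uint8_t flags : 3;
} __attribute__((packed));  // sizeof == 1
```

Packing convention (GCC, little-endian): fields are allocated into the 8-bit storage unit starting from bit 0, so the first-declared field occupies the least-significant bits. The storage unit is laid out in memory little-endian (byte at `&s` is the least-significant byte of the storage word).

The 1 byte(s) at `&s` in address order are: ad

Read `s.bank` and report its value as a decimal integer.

-2

[0]=0xad (little-endian) → word 0xad
ver:1 @ bit 0 → (0xad>>0)&0x1 = 0x1
bank:3 @ bit 1 → (0xad>>1)&0x7 = 0x6  ←
type:1 @ bit 4 → (0xad>>4)&0x1 = 0x0
flags:3 @ bit 5 → (0xad>>5)&0x7 = 0x5
bank signed 3b, MSB=1: 6 - 8 = -2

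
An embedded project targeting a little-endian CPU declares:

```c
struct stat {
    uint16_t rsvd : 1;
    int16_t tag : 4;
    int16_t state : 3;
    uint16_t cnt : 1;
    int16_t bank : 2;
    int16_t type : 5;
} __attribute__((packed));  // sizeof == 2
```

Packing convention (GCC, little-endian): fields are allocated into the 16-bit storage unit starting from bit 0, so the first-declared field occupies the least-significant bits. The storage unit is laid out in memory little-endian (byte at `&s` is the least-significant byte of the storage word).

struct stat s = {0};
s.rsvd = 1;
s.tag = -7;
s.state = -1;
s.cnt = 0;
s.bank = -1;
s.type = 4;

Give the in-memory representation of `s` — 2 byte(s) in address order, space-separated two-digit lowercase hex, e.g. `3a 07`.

rsvd (1b) val=1 bits=0x1 at bit 0: 0x0001
tag (4b) val=-7 bits=0x9 at bit 1: 0x0013
state (3b) val=-1 bits=0x7 at bit 5: 0x00f3
cnt (1b) val=0 bits=0x0 at bit 8: 0x00f3
bank (2b) val=-1 bits=0x3 at bit 9: 0x06f3
type (5b) val=4 bits=0x4 at bit 11: 0x26f3
word = 0x26f3 → little-endian bytes:
  [0]=0xf3  [1]=0x26

f3 26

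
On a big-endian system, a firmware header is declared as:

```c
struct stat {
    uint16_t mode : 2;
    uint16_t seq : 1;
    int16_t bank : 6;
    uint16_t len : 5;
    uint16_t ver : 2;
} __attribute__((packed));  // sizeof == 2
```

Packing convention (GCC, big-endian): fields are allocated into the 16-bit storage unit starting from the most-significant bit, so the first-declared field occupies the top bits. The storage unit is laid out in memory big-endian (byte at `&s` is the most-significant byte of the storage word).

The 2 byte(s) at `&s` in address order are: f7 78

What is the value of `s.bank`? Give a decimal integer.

-18

[0]=0xf7 [1]=0x78 (big-endian) → word 0xf778
mode:2 @ bit 14 → (0xf778>>14)&0x3 = 0x3
seq:1 @ bit 13 → (0xf778>>13)&0x1 = 0x1
bank:6 @ bit 7 → (0xf778>>7)&0x3f = 0x2e  ←
len:5 @ bit 2 → (0xf778>>2)&0x1f = 0x1e
ver:2 @ bit 0 → (0xf778>>0)&0x3 = 0x0
bank signed 6b, MSB=1: 46 - 64 = -18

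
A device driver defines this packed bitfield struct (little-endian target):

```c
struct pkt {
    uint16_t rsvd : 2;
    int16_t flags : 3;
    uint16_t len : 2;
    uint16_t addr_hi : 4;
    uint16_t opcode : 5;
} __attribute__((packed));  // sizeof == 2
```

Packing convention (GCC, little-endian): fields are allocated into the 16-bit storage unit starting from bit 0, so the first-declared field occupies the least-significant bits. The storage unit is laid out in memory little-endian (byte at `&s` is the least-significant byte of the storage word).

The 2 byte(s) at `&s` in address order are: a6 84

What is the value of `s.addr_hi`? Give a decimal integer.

[0]=0xa6 [1]=0x84 (little-endian) → word 0x84a6
rsvd [0+:2] = (word>>0) & 0x3 = 2
flags [2+:3] = (word>>2) & 0x7 = 1
len [5+:2] = (word>>5) & 0x3 = 1
addr_hi [7+:4] = (word>>7) & 0xf = 9  ←
opcode [11+:5] = (word>>11) & 0x1f = 16

9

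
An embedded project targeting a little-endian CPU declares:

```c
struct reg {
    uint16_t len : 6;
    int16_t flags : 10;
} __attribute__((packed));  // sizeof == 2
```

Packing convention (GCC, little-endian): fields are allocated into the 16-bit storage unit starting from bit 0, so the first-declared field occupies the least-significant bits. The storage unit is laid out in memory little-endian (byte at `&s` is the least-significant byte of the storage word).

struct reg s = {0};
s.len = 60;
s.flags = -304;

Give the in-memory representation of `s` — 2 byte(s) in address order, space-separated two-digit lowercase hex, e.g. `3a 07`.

3c b4

[0+:6] len=60 & 0x3f = 0x3c; word=0x003c
[6+:10] flags=-304 & 0x3ff = 0x2d0; word=0xb43c
word = 0xb43c → little-endian bytes:
  [0]=0x3c  [1]=0xb4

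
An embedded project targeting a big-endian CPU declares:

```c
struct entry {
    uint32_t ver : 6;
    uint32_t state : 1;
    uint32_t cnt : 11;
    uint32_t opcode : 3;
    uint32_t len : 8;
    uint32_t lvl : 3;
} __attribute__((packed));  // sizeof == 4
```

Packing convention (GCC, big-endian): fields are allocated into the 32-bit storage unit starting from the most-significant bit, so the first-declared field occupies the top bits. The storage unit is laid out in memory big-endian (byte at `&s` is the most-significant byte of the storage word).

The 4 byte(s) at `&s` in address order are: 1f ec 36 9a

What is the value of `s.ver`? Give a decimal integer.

[0]=0x1f [1]=0xec [2]=0x36 [3]=0x9a (big-endian) → word 0x1fec369a
ver:6 @ bit 26 → (0x1fec369a>>26)&0x3f = 0x7  ←
state:1 @ bit 25 → (0x1fec369a>>25)&0x1 = 0x1
cnt:11 @ bit 14 → (0x1fec369a>>14)&0x7ff = 0x7b0
opcode:3 @ bit 11 → (0x1fec369a>>11)&0x7 = 0x6
len:8 @ bit 3 → (0x1fec369a>>3)&0xff = 0xd3
lvl:3 @ bit 0 → (0x1fec369a>>0)&0x7 = 0x2

7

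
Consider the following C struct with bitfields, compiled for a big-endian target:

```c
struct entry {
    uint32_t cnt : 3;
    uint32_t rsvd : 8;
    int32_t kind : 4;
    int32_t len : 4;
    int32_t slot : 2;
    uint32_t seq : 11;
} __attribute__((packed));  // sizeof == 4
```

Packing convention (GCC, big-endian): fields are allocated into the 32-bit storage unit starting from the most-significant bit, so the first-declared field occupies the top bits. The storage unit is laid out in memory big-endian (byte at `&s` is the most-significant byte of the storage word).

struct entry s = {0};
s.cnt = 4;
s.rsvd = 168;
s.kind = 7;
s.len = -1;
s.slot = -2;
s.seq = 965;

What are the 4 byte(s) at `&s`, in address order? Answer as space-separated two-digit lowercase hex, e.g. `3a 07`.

95 0f f3 c5

cnt (3b) val=4 bits=0x4 at bit 29: 0x80000000
rsvd (8b) val=168 bits=0xa8 at bit 21: 0x95000000
kind (4b) val=7 bits=0x7 at bit 17: 0x950e0000
len (4b) val=-1 bits=0xf at bit 13: 0x950fe000
slot (2b) val=-2 bits=0x2 at bit 11: 0x950ff000
seq (11b) val=965 bits=0x3c5 at bit 0: 0x950ff3c5
word = 0x950ff3c5 → big-endian bytes:
  [0]=0x95  [1]=0x0f  [2]=0xf3  [3]=0xc5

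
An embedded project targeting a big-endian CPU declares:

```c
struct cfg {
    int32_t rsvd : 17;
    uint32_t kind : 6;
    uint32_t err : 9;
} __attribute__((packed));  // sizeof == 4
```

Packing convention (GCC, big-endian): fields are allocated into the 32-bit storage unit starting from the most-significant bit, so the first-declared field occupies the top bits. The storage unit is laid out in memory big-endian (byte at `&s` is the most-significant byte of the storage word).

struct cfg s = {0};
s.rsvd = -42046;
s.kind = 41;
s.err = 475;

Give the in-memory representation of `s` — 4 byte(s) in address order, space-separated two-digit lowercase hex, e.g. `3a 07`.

ad e1 53 db

[15+:17] rsvd=-42046 & 0x1ffff = 0x15bc2; word=0xade10000
[9+:6] kind=41 & 0x3f = 0x29; word=0xade15200
[0+:9] err=475 & 0x1ff = 0x1db; word=0xade153db
word = 0xade153db → big-endian bytes:
  [0]=0xad  [1]=0xe1  [2]=0x53  [3]=0xdb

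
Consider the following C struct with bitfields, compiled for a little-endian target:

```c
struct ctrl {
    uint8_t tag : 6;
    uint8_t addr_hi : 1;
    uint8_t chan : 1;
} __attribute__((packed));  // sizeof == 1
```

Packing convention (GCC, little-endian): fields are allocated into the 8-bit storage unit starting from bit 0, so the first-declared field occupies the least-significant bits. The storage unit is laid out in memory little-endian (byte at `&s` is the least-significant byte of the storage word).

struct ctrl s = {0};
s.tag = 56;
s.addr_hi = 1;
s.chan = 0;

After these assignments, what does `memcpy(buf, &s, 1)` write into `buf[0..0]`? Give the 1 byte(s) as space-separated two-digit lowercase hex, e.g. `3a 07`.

tag (6b) val=56 bits=0x38 at bit 0: 0x38
addr_hi (1b) val=1 bits=0x1 at bit 6: 0x78
chan (1b) val=0 bits=0x0 at bit 7: 0x78
word = 0x78 → little-endian bytes:
  [0]=0x78

78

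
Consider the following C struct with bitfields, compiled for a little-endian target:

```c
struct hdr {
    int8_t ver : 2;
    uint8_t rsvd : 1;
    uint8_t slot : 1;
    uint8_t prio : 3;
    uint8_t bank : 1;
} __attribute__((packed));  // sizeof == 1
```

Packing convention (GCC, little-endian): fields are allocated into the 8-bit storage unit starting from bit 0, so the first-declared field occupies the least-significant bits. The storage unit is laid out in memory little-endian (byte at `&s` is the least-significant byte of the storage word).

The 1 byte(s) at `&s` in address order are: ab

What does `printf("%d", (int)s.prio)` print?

[0]=0xab (little-endian) → word 0xab
ver:2 @ bit 0 → (0xab>>0)&0x3 = 0x3
rsvd:1 @ bit 2 → (0xab>>2)&0x1 = 0x0
slot:1 @ bit 3 → (0xab>>3)&0x1 = 0x1
prio:3 @ bit 4 → (0xab>>4)&0x7 = 0x2  ←
bank:1 @ bit 7 → (0xab>>7)&0x1 = 0x1

2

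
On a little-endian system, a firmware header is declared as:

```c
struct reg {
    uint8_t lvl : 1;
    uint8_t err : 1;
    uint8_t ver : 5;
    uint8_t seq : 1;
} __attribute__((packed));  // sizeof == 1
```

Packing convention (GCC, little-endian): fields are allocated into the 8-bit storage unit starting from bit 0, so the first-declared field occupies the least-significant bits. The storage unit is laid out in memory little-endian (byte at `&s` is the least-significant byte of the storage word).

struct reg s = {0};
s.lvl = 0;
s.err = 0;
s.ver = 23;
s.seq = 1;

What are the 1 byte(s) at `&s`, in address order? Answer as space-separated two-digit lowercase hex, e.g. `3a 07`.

dc

lvl (1b) val=0 bits=0x0 at bit 0: 0x00
err (1b) val=0 bits=0x0 at bit 1: 0x00
ver (5b) val=23 bits=0x17 at bit 2: 0x5c
seq (1b) val=1 bits=0x1 at bit 7: 0xdc
word = 0xdc → little-endian bytes:
  [0]=0xdc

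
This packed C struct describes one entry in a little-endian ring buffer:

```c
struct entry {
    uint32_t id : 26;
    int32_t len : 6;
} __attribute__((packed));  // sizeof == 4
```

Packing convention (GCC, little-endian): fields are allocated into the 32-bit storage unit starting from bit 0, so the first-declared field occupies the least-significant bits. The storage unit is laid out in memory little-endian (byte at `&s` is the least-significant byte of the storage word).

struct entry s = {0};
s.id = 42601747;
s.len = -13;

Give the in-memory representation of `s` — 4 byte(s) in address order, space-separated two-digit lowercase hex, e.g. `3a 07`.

13 0d 8a ce

[0+:26] id=42601747 & 0x3ffffff = 0x28a0d13; word=0x028a0d13
[26+:6] len=-13 & 0x3f = 0x33; word=0xce8a0d13
word = 0xce8a0d13 → little-endian bytes:
  [0]=0x13  [1]=0x0d  [2]=0x8a  [3]=0xce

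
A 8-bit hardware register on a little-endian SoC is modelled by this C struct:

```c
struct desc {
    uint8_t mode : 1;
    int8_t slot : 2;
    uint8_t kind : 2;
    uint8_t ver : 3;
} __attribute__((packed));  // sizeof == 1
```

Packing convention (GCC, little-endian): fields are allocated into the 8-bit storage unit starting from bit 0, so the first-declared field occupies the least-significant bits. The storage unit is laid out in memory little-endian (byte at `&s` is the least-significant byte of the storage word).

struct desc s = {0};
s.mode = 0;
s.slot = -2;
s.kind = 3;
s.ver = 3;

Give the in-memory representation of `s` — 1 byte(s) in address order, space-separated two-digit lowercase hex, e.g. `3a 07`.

7c

mode:1 = 0 → 0x0 << 0 → word 0x00
slot:2 = -2 → 0x2 << 1 → word 0x04
kind:2 = 3 → 0x3 << 3 → word 0x1c
ver:3 = 3 → 0x3 << 5 → word 0x7c
word = 0x7c → little-endian bytes:
  [0]=0x7c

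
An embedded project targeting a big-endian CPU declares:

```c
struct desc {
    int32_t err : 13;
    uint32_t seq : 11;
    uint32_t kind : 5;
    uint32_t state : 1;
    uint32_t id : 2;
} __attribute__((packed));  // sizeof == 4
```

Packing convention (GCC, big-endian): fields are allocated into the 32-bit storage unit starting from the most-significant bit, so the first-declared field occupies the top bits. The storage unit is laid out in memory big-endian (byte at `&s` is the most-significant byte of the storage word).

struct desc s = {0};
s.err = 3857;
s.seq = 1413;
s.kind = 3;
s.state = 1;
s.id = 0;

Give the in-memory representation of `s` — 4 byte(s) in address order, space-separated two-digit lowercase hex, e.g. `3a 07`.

78 8d 85 1c

err (13b) val=3857 bits=0xf11 at bit 19: 0x78880000
seq (11b) val=1413 bits=0x585 at bit 8: 0x788d8500
kind (5b) val=3 bits=0x3 at bit 3: 0x788d8518
state (1b) val=1 bits=0x1 at bit 2: 0x788d851c
id (2b) val=0 bits=0x0 at bit 0: 0x788d851c
word = 0x788d851c → big-endian bytes:
  [0]=0x78  [1]=0x8d  [2]=0x85  [3]=0x1c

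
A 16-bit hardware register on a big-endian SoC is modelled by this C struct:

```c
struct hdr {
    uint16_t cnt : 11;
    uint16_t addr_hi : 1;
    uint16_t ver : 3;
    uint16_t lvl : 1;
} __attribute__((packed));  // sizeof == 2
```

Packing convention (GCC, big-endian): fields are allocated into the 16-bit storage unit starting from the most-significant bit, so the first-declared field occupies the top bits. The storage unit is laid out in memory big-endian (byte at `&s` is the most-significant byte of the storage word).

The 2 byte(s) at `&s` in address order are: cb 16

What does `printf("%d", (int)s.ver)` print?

3

[0]=0xcb [1]=0x16 (big-endian) → word 0xcb16
cnt [5+:11] = (word>>5) & 0x7ff = 1624
addr_hi [4+:1] = (word>>4) & 0x1 = 1
ver [1+:3] = (word>>1) & 0x7 = 3  ←
lvl [0+:1] = (word>>0) & 0x1 = 0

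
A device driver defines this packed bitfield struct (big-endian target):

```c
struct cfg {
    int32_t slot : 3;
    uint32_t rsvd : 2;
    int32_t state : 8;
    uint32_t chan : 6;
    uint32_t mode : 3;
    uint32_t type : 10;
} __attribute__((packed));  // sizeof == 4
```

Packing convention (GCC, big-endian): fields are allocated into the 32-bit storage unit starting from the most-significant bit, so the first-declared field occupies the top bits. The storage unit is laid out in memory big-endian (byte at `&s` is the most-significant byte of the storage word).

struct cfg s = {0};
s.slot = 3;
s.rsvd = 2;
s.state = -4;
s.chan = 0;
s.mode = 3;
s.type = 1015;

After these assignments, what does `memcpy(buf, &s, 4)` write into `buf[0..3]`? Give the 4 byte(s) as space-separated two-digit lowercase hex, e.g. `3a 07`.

[29+:3] slot=3 & 0x7 = 0x3; word=0x60000000
[27+:2] rsvd=2 & 0x3 = 0x2; word=0x70000000
[19+:8] state=-4 & 0xff = 0xfc; word=0x77e00000
[13+:6] chan=0 & 0x3f = 0x0; word=0x77e00000
[10+:3] mode=3 & 0x7 = 0x3; word=0x77e00c00
[0+:10] type=1015 & 0x3ff = 0x3f7; word=0x77e00ff7
word = 0x77e00ff7 → big-endian bytes:
  [0]=0x77  [1]=0xe0  [2]=0x0f  [3]=0xf7

77 e0 0f f7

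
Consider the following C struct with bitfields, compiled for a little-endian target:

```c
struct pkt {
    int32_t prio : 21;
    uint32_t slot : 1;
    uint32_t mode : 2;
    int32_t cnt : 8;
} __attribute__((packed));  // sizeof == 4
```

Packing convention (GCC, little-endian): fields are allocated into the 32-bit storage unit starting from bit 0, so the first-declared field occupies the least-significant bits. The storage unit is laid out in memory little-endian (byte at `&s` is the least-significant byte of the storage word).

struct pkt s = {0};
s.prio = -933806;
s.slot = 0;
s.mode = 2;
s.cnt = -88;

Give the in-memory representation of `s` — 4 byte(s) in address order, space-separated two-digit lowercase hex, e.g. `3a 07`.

52 c0 91 a8

[0+:21] prio=-933806 & 0x1fffff = 0x11c052; word=0x0011c052
[21+:1] slot=0 & 0x1 = 0x0; word=0x0011c052
[22+:2] mode=2 & 0x3 = 0x2; word=0x0091c052
[24+:8] cnt=-88 & 0xff = 0xa8; word=0xa891c052
word = 0xa891c052 → little-endian bytes:
  [0]=0x52  [1]=0xc0  [2]=0x91  [3]=0xa8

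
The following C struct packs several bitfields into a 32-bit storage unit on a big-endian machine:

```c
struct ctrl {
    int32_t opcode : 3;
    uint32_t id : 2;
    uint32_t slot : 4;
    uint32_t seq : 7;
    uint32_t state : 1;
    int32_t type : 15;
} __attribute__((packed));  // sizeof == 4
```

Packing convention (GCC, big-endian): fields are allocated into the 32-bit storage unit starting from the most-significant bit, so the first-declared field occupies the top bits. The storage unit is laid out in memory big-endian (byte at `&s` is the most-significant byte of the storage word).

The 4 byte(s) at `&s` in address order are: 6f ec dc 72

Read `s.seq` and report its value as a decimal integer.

[0]=0x6f [1]=0xec [2]=0xdc [3]=0x72 (big-endian) → word 0x6fecdc72
opcode:3 @ bit 29 → (0x6fecdc72>>29)&0x7 = 0x3
id:2 @ bit 27 → (0x6fecdc72>>27)&0x3 = 0x1
slot:4 @ bit 23 → (0x6fecdc72>>23)&0xf = 0xf
seq:7 @ bit 16 → (0x6fecdc72>>16)&0x7f = 0x6c  ←
state:1 @ bit 15 → (0x6fecdc72>>15)&0x1 = 0x1
type:15 @ bit 0 → (0x6fecdc72>>0)&0x7fff = 0x5c72

108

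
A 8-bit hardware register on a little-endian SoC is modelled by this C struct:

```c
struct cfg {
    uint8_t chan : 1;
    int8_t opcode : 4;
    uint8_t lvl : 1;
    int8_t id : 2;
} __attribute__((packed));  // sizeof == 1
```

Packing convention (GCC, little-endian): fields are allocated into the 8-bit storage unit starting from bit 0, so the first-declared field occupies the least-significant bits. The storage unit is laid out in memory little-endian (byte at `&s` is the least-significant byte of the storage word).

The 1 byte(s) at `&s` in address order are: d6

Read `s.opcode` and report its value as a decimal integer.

[0]=0xd6 (little-endian) → word 0xd6
chan [0+:1] = (word>>0) & 0x1 = 0
opcode [1+:4] = (word>>1) & 0xf = 11  ←
lvl [5+:1] = (word>>5) & 0x1 = 0
id [6+:2] = (word>>6) & 0x3 = 3
opcode signed 4b, MSB=1: 11 - 16 = -5

-5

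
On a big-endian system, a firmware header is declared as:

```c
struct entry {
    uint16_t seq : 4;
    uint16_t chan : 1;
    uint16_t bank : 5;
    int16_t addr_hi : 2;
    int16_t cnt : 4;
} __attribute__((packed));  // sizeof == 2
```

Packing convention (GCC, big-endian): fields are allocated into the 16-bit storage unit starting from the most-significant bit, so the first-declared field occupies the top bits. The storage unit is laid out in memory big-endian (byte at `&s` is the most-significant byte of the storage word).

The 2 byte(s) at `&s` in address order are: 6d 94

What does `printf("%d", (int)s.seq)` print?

6

[0]=0x6d [1]=0x94 (big-endian) → word 0x6d94
seq [12+:4] = (word>>12) & 0xf = 6  ←
chan [11+:1] = (word>>11) & 0x1 = 1
bank [6+:5] = (word>>6) & 0x1f = 22
addr_hi [4+:2] = (word>>4) & 0x3 = 1
cnt [0+:4] = (word>>0) & 0xf = 4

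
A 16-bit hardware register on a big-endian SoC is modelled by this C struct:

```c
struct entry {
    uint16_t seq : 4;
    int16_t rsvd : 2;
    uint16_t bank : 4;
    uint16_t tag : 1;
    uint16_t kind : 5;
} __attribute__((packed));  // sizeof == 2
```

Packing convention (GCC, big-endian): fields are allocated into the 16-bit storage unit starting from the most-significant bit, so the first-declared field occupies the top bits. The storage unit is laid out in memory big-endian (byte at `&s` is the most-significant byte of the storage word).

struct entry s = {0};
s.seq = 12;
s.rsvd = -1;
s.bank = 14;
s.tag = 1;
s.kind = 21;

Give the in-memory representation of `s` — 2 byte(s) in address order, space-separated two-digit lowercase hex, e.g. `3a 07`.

seq (4b) val=12 bits=0xc at bit 12: 0xc000
rsvd (2b) val=-1 bits=0x3 at bit 10: 0xcc00
bank (4b) val=14 bits=0xe at bit 6: 0xcf80
tag (1b) val=1 bits=0x1 at bit 5: 0xcfa0
kind (5b) val=21 bits=0x15 at bit 0: 0xcfb5
word = 0xcfb5 → big-endian bytes:
  [0]=0xcf  [1]=0xb5

cf b5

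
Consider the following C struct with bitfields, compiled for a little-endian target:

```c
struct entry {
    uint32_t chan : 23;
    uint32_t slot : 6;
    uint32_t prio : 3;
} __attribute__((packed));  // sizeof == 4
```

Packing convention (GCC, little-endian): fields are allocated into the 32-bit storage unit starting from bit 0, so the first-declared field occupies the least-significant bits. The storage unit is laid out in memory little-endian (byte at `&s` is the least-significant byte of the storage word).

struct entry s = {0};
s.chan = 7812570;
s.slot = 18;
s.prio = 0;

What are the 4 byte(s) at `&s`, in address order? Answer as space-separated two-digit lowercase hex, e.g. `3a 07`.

[0+:23] chan=7812570 & 0x7fffff = 0x7735da; word=0x007735da
[23+:6] slot=18 & 0x3f = 0x12; word=0x097735da
[29+:3] prio=0 & 0x7 = 0x0; word=0x097735da
word = 0x097735da → little-endian bytes:
  [0]=0xda  [1]=0x35  [2]=0x77  [3]=0x09

da 35 77 09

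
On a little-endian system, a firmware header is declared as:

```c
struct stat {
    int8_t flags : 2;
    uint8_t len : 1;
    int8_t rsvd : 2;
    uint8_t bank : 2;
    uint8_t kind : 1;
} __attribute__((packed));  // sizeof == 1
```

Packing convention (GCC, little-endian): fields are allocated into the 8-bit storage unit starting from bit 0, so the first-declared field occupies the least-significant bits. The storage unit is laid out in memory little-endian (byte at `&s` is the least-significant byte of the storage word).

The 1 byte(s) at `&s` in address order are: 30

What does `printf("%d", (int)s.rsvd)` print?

[0]=0x30 (little-endian) → word 0x30
flags:2 @ bit 0 → (0x30>>0)&0x3 = 0x0
len:1 @ bit 2 → (0x30>>2)&0x1 = 0x0
rsvd:2 @ bit 3 → (0x30>>3)&0x3 = 0x2  ←
bank:2 @ bit 5 → (0x30>>5)&0x3 = 0x1
kind:1 @ bit 7 → (0x30>>7)&0x1 = 0x0
rsvd signed 2b, MSB=1: 2 - 4 = -2

-2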